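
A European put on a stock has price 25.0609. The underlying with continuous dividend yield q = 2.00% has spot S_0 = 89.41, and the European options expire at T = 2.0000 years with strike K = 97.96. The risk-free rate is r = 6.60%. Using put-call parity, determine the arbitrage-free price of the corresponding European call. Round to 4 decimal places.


Put-call parity: C - P = S_0 * exp(-qT) - K * exp(-rT).
S_0 * exp(-qT) = 89.4100 * 0.96078944 = 85.90418375
K * exp(-rT) = 97.9600 * 0.87634100 = 85.84636388
C = P + S*exp(-qT) - K*exp(-rT)
C = 25.0609 + 85.90418375 - 85.84636388 = 25.1187

Answer: Call price = 25.1187


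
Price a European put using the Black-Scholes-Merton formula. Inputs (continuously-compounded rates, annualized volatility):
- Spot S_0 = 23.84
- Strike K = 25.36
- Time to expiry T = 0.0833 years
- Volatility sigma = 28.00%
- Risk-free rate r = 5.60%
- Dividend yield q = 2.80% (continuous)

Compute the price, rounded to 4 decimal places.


Answer: Price = 1.7235

Derivation:
d1 = (ln(S/K) + (r - q + 0.5*sigma^2) * T) / (sigma * sqrt(T)) = -0.69556405
d2 = d1 - sigma * sqrt(T) = -0.77637692
exp(-rT) = 0.99534606; exp(-qT) = 0.99767032
P = K * exp(-rT) * N(-d2) - S_0 * exp(-qT) * N(-d1)
N(-d1) = 0.75664906; N(-d2) = 0.78123677
P = 25.3600 * 0.99534606 * 0.78123677 - 23.8400 * 0.99767032 * 0.75664906 = 1.7235


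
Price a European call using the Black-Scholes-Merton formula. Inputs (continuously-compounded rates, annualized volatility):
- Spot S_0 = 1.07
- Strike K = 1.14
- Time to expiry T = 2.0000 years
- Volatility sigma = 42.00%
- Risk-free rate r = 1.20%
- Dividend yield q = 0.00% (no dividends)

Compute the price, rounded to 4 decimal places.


d1 = (ln(S/K) + (r - q + 0.5*sigma^2) * T) / (sigma * sqrt(T)) = 0.23070266
d2 = d1 - sigma * sqrt(T) = -0.36326704
exp(-rT) = 0.97628571; exp(-qT) = 1.00000000
C = S_0 * exp(-qT) * N(d1) - K * exp(-rT) * N(d2)
N(d1) = 0.59122709; N(d2) = 0.35820271
C = 1.0700 * 1.00000000 * 0.59122709 - 1.1400 * 0.97628571 * 0.35820271 = 0.2339

Answer: Price = 0.2339


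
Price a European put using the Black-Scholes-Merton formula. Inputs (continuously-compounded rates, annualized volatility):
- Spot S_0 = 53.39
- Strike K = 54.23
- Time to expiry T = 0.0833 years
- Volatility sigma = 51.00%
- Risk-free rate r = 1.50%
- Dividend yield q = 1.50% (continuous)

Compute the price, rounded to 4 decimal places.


Answer: Price = 3.5902

Derivation:
d1 = (ln(S/K) + (r - q + 0.5*sigma^2) * T) / (sigma * sqrt(T)) = -0.03245788
d2 = d1 - sigma * sqrt(T) = -0.17965275
exp(-rT) = 0.99875128; exp(-qT) = 0.99875128
P = K * exp(-rT) * N(-d2) - S_0 * exp(-qT) * N(-d1)
N(-d1) = 0.51294655; N(-d2) = 0.57128741
P = 54.2300 * 0.99875128 * 0.57128741 - 53.3900 * 0.99875128 * 0.51294655 = 3.5902


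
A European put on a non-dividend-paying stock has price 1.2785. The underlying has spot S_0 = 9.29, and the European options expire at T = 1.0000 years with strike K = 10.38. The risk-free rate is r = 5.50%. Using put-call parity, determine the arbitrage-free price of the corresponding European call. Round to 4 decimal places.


Answer: Call price = 0.7440

Derivation:
Put-call parity: C - P = S_0 * exp(-qT) - K * exp(-rT).
S_0 * exp(-qT) = 9.2900 * 1.00000000 = 9.29000000
K * exp(-rT) = 10.3800 * 0.94648515 = 9.82451584
C = P + S*exp(-qT) - K*exp(-rT)
C = 1.2785 + 9.29000000 - 9.82451584 = 0.7440


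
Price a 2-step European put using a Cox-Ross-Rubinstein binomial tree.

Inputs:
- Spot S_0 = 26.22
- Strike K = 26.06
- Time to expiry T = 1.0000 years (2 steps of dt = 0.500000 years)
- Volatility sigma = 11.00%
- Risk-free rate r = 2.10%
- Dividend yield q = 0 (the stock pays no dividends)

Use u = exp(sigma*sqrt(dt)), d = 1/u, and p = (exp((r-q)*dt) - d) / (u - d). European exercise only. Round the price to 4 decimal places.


Answer: Price = V(0,0) = 0.7226

Derivation:
dt = T/N = 0.500000
u = exp(sigma*sqrt(dt)) = 1.080887; d = 1/u = 0.925166
p = (exp((r-q)*dt) - d) / (u - d) = 0.548348
Discount per step: exp(-r*dt) = 0.989555
Stock lattice S(k, i) with i counting down-moves:
  k=0: S(0,0) = 26.2200
  k=1: S(1,0) = 28.3408; S(1,1) = 24.2579
  k=2: S(2,0) = 30.6332; S(2,1) = 26.2200; S(2,2) = 22.4426
Terminal payoffs V(N, i) = max(K - S_T, 0):
  V(2,0) = 0.000000; V(2,1) = 0.000000; V(2,2) = 3.617444
Backward induction: V(k, i) = exp(-r*dt) * [p * V(k+1, i) + (1-p) * V(k+1, i+1)].
  V(1,0) = exp(-r*dt) * [p*0.000000 + (1-p)*0.000000] = 0.000000
  V(1,1) = exp(-r*dt) * [p*0.000000 + (1-p)*3.617444] = 1.616760
  V(0,0) = exp(-r*dt) * [p*0.000000 + (1-p)*1.616760] = 0.722585


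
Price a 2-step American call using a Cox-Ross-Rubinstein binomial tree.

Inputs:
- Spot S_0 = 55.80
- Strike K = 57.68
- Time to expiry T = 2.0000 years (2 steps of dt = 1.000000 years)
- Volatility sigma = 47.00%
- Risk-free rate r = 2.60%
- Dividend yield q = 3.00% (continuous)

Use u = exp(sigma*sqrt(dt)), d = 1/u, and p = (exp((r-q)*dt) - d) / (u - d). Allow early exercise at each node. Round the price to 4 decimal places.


dt = T/N = 1.000000
u = exp(sigma*sqrt(dt)) = 1.599994; d = 1/u = 0.625002
p = (exp((r-q)*dt) - d) / (u - d) = 0.380522
Discount per step: exp(-r*dt) = 0.974335
Stock lattice S(k, i) with i counting down-moves:
  k=0: S(0,0) = 55.8000
  k=1: S(1,0) = 89.2797; S(1,1) = 34.8751
  k=2: S(2,0) = 142.8470; S(2,1) = 55.8000; S(2,2) = 21.7970
Terminal payoffs V(N, i) = max(S_T - K, 0):
  V(2,0) = 85.166963; V(2,1) = 0.000000; V(2,2) = 0.000000
Backward induction: V(k, i) = exp(-r*dt) * [p * V(k+1, i) + (1-p) * V(k+1, i+1)]; then take max(V_cont, immediate exercise) for American.
  V(1,0) = exp(-r*dt) * [p*85.166963 + (1-p)*0.000000] = 31.576144; exercise = 31.599676; V(1,0) = max -> 31.599676
  V(1,1) = exp(-r*dt) * [p*0.000000 + (1-p)*0.000000] = 0.000000; exercise = 0.000000; V(1,1) = max -> 0.000000
  V(0,0) = exp(-r*dt) * [p*31.599676 + (1-p)*0.000000] = 11.715763; exercise = 0.000000; V(0,0) = max -> 11.715763

Answer: Price = V(0,0) = 11.7158


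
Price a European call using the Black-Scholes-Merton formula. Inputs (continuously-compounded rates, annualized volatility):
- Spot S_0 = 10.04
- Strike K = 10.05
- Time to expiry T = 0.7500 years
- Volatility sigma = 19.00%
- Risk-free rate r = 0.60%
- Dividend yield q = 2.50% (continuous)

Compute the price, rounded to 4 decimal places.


Answer: Price = 0.5782

Derivation:
d1 = (ln(S/K) + (r - q + 0.5*sigma^2) * T) / (sigma * sqrt(T)) = -0.01038027
d2 = d1 - sigma * sqrt(T) = -0.17492510
exp(-rT) = 0.99551011; exp(-qT) = 0.98142469
C = S_0 * exp(-qT) * N(d1) - K * exp(-rT) * N(d2)
N(d1) = 0.49585894; N(d2) = 0.43056924
C = 10.0400 * 0.98142469 * 0.49585894 - 10.0500 * 0.99551011 * 0.43056924 = 0.5782


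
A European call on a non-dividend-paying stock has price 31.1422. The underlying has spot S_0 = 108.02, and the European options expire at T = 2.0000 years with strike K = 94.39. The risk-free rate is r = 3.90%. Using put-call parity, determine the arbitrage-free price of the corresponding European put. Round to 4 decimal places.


Put-call parity: C - P = S_0 * exp(-qT) - K * exp(-rT).
S_0 * exp(-qT) = 108.0200 * 1.00000000 = 108.02000000
K * exp(-rT) = 94.3900 * 0.92496443 = 87.30739222
P = C - S*exp(-qT) + K*exp(-rT)
P = 31.1422 - 108.02000000 + 87.30739222 = 10.4296

Answer: Put price = 10.4296


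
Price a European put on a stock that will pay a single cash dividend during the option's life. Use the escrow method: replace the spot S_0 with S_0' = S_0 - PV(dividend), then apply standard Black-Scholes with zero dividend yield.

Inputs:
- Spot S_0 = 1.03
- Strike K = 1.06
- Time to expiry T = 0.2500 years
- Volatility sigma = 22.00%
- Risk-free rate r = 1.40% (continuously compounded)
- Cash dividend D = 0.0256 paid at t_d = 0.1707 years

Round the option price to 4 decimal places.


PV(D) = D * exp(-r * t_d) = 0.0256 * 0.99761305 = 0.02553889
S_0' = S_0 - PV(D) = 1.0300 - 0.02553889 = 1.00446111
d1 = (ln(S_0'/K) + (r + sigma^2/2)*T) / (sigma*sqrt(T)) = -0.40243385
d2 = d1 - sigma*sqrt(T) = -0.51243385
exp(-rT) = 0.99650612
N(-d1) = 0.65631762; N(-d2) = 0.69582630
P = K * exp(-rT) * N(-d2) - S_0' * N(-d1) = 1.0600 * 0.99650612 * 0.69582630 - 1.00446111 * 0.65631762 = 0.0758

Answer: Price = 0.0758


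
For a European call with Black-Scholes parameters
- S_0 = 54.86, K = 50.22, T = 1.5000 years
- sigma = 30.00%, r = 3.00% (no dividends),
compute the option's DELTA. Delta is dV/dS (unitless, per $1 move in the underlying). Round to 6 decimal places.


d1 = 0.5467019744; d2 = 0.1792785129
phi(d1) = 0.3435646218; exp(-qT) = 1.0000000000; exp(-rT) = 0.9559974818
N(d1) = 0.7077082512
Delta = exp(-qT) * N(d1) = 1.0000000000 * 0.7077082512 = 0.707708

Answer: Delta = 0.707708


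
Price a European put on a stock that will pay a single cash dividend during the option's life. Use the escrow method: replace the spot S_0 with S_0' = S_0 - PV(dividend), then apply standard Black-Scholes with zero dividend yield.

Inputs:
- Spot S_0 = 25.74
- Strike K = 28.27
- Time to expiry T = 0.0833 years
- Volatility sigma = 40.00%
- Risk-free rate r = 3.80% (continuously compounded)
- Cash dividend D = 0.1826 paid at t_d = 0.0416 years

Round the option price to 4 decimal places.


PV(D) = D * exp(-r * t_d) = 0.1826 * 0.99842045 = 0.18231157
S_0' = S_0 - PV(D) = 25.7400 - 0.18231157 = 25.55768843
d1 = (ln(S_0'/K) + (r + sigma^2/2)*T) / (sigma*sqrt(T)) = -0.78853168
d2 = d1 - sigma*sqrt(T) = -0.90397864
exp(-rT) = 0.99683960
N(-d1) = 0.78480711; N(-d2) = 0.81699664
P = K * exp(-rT) * N(-d2) - S_0' * N(-d1) = 28.2700 * 0.99683960 * 0.81699664 - 25.55768843 * 0.78480711 = 2.9656

Answer: Price = 2.9656


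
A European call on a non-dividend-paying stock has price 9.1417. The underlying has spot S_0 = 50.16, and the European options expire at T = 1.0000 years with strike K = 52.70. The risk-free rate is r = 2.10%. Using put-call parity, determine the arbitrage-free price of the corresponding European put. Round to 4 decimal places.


Put-call parity: C - P = S_0 * exp(-qT) - K * exp(-rT).
S_0 * exp(-qT) = 50.1600 * 1.00000000 = 50.16000000
K * exp(-rT) = 52.7000 * 0.97921896 = 51.60483943
P = C - S*exp(-qT) + K*exp(-rT)
P = 9.1417 - 50.16000000 + 51.60483943 = 10.5865

Answer: Put price = 10.5865


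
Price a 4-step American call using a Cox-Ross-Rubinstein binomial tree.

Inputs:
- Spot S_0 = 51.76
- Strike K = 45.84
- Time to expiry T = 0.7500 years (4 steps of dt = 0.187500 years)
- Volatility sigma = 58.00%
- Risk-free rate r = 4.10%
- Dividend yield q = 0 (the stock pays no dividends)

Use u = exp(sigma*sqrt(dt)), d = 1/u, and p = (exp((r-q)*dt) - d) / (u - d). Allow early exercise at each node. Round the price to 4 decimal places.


Answer: Price = V(0,0) = 13.8252

Derivation:
dt = T/N = 0.187500
u = exp(sigma*sqrt(dt)) = 1.285500; d = 1/u = 0.777908
p = (exp((r-q)*dt) - d) / (u - d) = 0.452745
Discount per step: exp(-r*dt) = 0.992342
Stock lattice S(k, i) with i counting down-moves:
  k=0: S(0,0) = 51.7600
  k=1: S(1,0) = 66.5375; S(1,1) = 40.2645
  k=2: S(2,0) = 85.5339; S(2,1) = 51.7600; S(2,2) = 31.3221
  k=3: S(3,0) = 109.9537; S(3,1) = 66.5375; S(3,2) = 40.2645; S(3,3) = 24.3657
  k=4: S(4,0) = 141.3455; S(4,1) = 85.5339; S(4,2) = 51.7600; S(4,3) = 31.3221; S(4,4) = 18.9543
Terminal payoffs V(N, i) = max(S_T - K, 0):
  V(4,0) = 95.505482; V(4,1) = 39.693865; V(4,2) = 5.920000; V(4,3) = 0.000000; V(4,4) = 0.000000
Backward induction: V(k, i) = exp(-r*dt) * [p * V(k+1, i) + (1-p) * V(k+1, i+1)]; then take max(V_cont, immediate exercise) for American.
  V(3,0) = exp(-r*dt) * [p*95.505482 + (1-p)*39.693865] = 64.464786; exercise = 64.113742; V(3,0) = max -> 64.464786
  V(3,1) = exp(-r*dt) * [p*39.693865 + (1-p)*5.920000] = 21.048499; exercise = 20.697455; V(3,1) = max -> 21.048499
  V(3,2) = exp(-r*dt) * [p*5.920000 + (1-p)*0.000000] = 2.659722; exercise = 0.000000; V(3,2) = max -> 2.659722
  V(3,3) = exp(-r*dt) * [p*0.000000 + (1-p)*0.000000] = 0.000000; exercise = 0.000000; V(3,3) = max -> 0.000000
  V(2,0) = exp(-r*dt) * [p*64.464786 + (1-p)*21.048499] = 40.393265; exercise = 39.693865; V(2,0) = max -> 40.393265
  V(2,1) = exp(-r*dt) * [p*21.048499 + (1-p)*2.659722] = 10.901015; exercise = 5.920000; V(2,1) = max -> 10.901015
  V(2,2) = exp(-r*dt) * [p*2.659722 + (1-p)*0.000000] = 1.194953; exercise = 0.000000; V(2,2) = max -> 1.194953
  V(1,0) = exp(-r*dt) * [p*40.393265 + (1-p)*10.901015] = 24.067736; exercise = 20.697455; V(1,0) = max -> 24.067736
  V(1,1) = exp(-r*dt) * [p*10.901015 + (1-p)*1.194953] = 5.546516; exercise = 0.000000; V(1,1) = max -> 5.546516
  V(0,0) = exp(-r*dt) * [p*24.067736 + (1-p)*5.546516] = 13.825206; exercise = 5.920000; V(0,0) = max -> 13.825206


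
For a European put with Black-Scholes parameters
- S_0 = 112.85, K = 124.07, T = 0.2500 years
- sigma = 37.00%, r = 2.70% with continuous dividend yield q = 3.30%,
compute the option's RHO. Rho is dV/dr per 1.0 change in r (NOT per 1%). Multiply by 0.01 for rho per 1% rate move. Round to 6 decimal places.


d1 = -0.4279671308; d2 = -0.6129671308
phi(d1) = 0.3640309215; exp(-qT) = 0.9917839379; exp(-rT) = 0.9932727301
N(-d2) = 0.7300509632
Rho = -K*T*exp(-rT)*N(-d2) = -124.0700 * 0.2500 * 0.9932727301 * 0.7300509632 = -22.492021

Answer: Rho = -22.492021


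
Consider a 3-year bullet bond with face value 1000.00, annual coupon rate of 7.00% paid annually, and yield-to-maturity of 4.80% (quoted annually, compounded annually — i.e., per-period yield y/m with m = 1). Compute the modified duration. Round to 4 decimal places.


Answer: Modified duration = 2.6850

Derivation:
Coupon per period c = face * coupon_rate / m = 70.000000
Periods per year m = 1; per-period yield y/m = 0.048000
Number of cashflows N = 3
Cashflows (t years, CF_t, discount factor 1/(1+y/m)^(m*t), PV):
  t = 1.0000: CF_t = 70.000000, DF = 0.954198, PV = 66.793893
  t = 2.0000: CF_t = 70.000000, DF = 0.910495, PV = 63.734631
  t = 3.0000: CF_t = 1070.000000, DF = 0.868793, PV = 929.608165
Price P = sum_t PV_t = 1060.136689
First compute Macaulay numerator sum_t t * PV_t:
  t * PV_t at t = 1.0000: 66.793893
  t * PV_t at t = 2.0000: 127.469262
  t * PV_t at t = 3.0000: 2788.824496
Macaulay duration D = 2983.087651 / 1060.136689 = 2.813871
Modified duration = D / (1 + y/m) = 2.813871 / (1 + 0.048000) = 2.684991


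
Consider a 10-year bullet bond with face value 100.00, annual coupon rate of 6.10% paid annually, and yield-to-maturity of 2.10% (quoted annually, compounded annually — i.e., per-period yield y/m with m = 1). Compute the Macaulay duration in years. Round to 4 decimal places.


Coupon per period c = face * coupon_rate / m = 6.100000
Periods per year m = 1; per-period yield y/m = 0.021000
Number of cashflows N = 10
Cashflows (t years, CF_t, discount factor 1/(1+y/m)^(m*t), PV):
  t = 1.0000: CF_t = 6.100000, DF = 0.979432, PV = 5.974535
  t = 2.0000: CF_t = 6.100000, DF = 0.959287, PV = 5.851650
  t = 3.0000: CF_t = 6.100000, DF = 0.939556, PV = 5.731293
  t = 4.0000: CF_t = 6.100000, DF = 0.920231, PV = 5.613411
  t = 5.0000: CF_t = 6.100000, DF = 0.901304, PV = 5.497954
  t = 6.0000: CF_t = 6.100000, DF = 0.882766, PV = 5.384872
  t = 7.0000: CF_t = 6.100000, DF = 0.864609, PV = 5.274116
  t = 8.0000: CF_t = 6.100000, DF = 0.846826, PV = 5.165637
  t = 9.0000: CF_t = 6.100000, DF = 0.829408, PV = 5.059390
  t = 10.0000: CF_t = 106.100000, DF = 0.812349, PV = 86.190215
Price P = sum_t PV_t = 135.743073
Macaulay numerator sum_t t * PV_t:
  t * PV_t at t = 1.0000: 5.974535
  t * PV_t at t = 2.0000: 11.703300
  t * PV_t at t = 3.0000: 17.193879
  t * PV_t at t = 4.0000: 22.453645
  t * PV_t at t = 5.0000: 27.489771
  t * PV_t at t = 6.0000: 32.309232
  t * PV_t at t = 7.0000: 36.918809
  t * PV_t at t = 8.0000: 41.325097
  t * PV_t at t = 9.0000: 45.534510
  t * PV_t at t = 10.0000: 861.902148
Macaulay duration D = (sum_t t * PV_t) / P = 1102.804926 / 135.743073 = 8.124208

Answer: Macaulay duration = 8.1242 years


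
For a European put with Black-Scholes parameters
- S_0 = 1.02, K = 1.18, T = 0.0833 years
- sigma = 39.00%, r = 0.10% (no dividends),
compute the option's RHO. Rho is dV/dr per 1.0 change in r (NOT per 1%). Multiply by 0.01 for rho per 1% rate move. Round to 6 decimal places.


Answer: Rho = -0.089588

Derivation:
d1 = -1.2374962376; d2 = -1.3500570212
phi(d1) = 0.1855117601; exp(-qT) = 1.0000000000; exp(-rT) = 0.9999167035
N(-d2) = 0.9115011535
Rho = -K*T*exp(-rT)*N(-d2) = -1.1800 * 0.0833 * 0.9999167035 * 0.9115011535 = -0.089588


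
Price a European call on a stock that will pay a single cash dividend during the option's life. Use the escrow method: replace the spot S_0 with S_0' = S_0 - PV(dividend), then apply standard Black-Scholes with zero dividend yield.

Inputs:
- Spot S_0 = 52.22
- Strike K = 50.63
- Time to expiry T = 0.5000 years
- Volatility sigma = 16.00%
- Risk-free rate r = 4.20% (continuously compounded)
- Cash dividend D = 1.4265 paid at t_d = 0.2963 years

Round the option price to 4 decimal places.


Answer: Price = 2.9341

Derivation:
PV(D) = D * exp(-r * t_d) = 1.4265 * 0.98763251 = 1.40885778
S_0' = S_0 - PV(D) = 52.2200 - 1.40885778 = 50.81114222
d1 = (ln(S_0'/K) + (r + sigma^2/2)*T) / (sigma*sqrt(T)) = 0.27375091
d2 = d1 - sigma*sqrt(T) = 0.16061382
exp(-rT) = 0.97921896
N(d1) = 0.60786197; N(d2) = 0.56380122
C = S_0' * N(d1) - K * exp(-rT) * N(d2) = 50.81114222 * 0.60786197 - 50.6300 * 0.97921896 * 0.56380122 = 2.9341


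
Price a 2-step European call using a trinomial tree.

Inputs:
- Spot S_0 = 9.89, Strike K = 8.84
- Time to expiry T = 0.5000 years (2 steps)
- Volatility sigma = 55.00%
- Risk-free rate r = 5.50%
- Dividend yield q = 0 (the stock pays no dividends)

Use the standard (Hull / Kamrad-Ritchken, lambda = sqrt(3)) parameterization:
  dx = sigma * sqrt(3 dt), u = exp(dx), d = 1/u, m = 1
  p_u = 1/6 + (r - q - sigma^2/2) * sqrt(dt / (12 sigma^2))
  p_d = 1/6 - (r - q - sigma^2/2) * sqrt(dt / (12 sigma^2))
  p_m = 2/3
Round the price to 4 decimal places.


dt = T/N = 0.250000; dx = sigma*sqrt(3*dt) = 0.476314
u = exp(dx) = 1.610128; d = 1/u = 0.621068
p_u = 0.141408, p_m = 0.666667, p_d = 0.191926
Discount per step: exp(-r*dt) = 0.986344
Stock lattice S(k, j) with j the centered position index:
  k=0: S(0,+0) = 9.8900
  k=1: S(1,-1) = 6.1424; S(1,+0) = 9.8900; S(1,+1) = 15.9242
  k=2: S(2,-2) = 3.8148; S(2,-1) = 6.1424; S(2,+0) = 9.8900; S(2,+1) = 15.9242; S(2,+2) = 25.6400
Terminal payoffs V(N, j) = max(S_T - K, 0):
  V(2,-2) = 0.000000; V(2,-1) = 0.000000; V(2,+0) = 1.050000; V(2,+1) = 7.084171; V(2,+2) = 16.799960
Backward induction: V(k, j) = exp(-r*dt) * [p_u * V(k+1, j+1) + p_m * V(k+1, j) + p_d * V(k+1, j-1)]
  V(1,-1) = exp(-r*dt) * [p_u*1.050000 + p_m*0.000000 + p_d*0.000000] = 0.146450
  V(1,+0) = exp(-r*dt) * [p_u*7.084171 + p_m*1.050000 + p_d*0.000000] = 1.678517
  V(1,+1) = exp(-r*dt) * [p_u*16.799960 + p_m*7.084171 + p_d*1.050000] = 7.200257
  V(0,+0) = exp(-r*dt) * [p_u*7.200257 + p_m*1.678517 + p_d*0.146450] = 2.135721

Answer: Price = V(0,0) = 2.1357


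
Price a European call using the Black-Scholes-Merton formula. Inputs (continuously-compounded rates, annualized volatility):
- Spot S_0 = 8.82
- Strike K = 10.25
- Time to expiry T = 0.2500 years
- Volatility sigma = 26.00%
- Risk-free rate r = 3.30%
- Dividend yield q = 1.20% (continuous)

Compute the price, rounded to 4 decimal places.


d1 = (ln(S/K) + (r - q + 0.5*sigma^2) * T) / (sigma * sqrt(T)) = -1.05042950
d2 = d1 - sigma * sqrt(T) = -1.18042950
exp(-rT) = 0.99178394; exp(-qT) = 0.99700450
C = S_0 * exp(-qT) * N(d1) - K * exp(-rT) * N(d2)
N(d1) = 0.14676034; N(d2) = 0.11891472
C = 8.8200 * 0.99700450 * 0.14676034 - 10.2500 * 0.99178394 * 0.11891472 = 0.0817

Answer: Price = 0.0817


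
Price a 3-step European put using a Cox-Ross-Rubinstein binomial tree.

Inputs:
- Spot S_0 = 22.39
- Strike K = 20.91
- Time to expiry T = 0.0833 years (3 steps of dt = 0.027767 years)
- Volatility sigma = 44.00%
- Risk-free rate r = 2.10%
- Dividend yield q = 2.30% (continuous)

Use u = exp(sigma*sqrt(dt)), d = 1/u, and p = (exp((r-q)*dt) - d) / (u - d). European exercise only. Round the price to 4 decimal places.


dt = T/N = 0.027767
u = exp(sigma*sqrt(dt)) = 1.076073; d = 1/u = 0.929305
p = (exp((r-q)*dt) - d) / (u - d) = 0.481300
Discount per step: exp(-r*dt) = 0.999417
Stock lattice S(k, i) with i counting down-moves:
  k=0: S(0,0) = 22.3900
  k=1: S(1,0) = 24.0933; S(1,1) = 20.8071
  k=2: S(2,0) = 25.9261; S(2,1) = 22.3900; S(2,2) = 19.3362
  k=3: S(3,0) = 27.8984; S(3,1) = 24.0933; S(3,2) = 20.8071; S(3,3) = 17.9692
Terminal payoffs V(N, i) = max(K - S_T, 0):
  V(3,0) = 0.000000; V(3,1) = 0.000000; V(3,2) = 0.102869; V(3,3) = 2.940813
Backward induction: V(k, i) = exp(-r*dt) * [p * V(k+1, i) + (1-p) * V(k+1, i+1)].
  V(2,0) = exp(-r*dt) * [p*0.000000 + (1-p)*0.000000] = 0.000000
  V(2,1) = exp(-r*dt) * [p*0.000000 + (1-p)*0.102869] = 0.053327
  V(2,2) = exp(-r*dt) * [p*0.102869 + (1-p)*2.940813] = 1.573992
  V(1,0) = exp(-r*dt) * [p*0.000000 + (1-p)*0.053327] = 0.027645
  V(1,1) = exp(-r*dt) * [p*0.053327 + (1-p)*1.573992] = 0.841605
  V(0,0) = exp(-r*dt) * [p*0.027645 + (1-p)*0.841605] = 0.449583

Answer: Price = V(0,0) = 0.4496


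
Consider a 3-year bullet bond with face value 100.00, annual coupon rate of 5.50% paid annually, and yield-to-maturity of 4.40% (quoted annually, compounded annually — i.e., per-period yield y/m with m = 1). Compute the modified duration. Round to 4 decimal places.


Coupon per period c = face * coupon_rate / m = 5.500000
Periods per year m = 1; per-period yield y/m = 0.044000
Number of cashflows N = 3
Cashflows (t years, CF_t, discount factor 1/(1+y/m)^(m*t), PV):
  t = 1.0000: CF_t = 5.500000, DF = 0.957854, PV = 5.268199
  t = 2.0000: CF_t = 5.500000, DF = 0.917485, PV = 5.046168
  t = 3.0000: CF_t = 105.500000, DF = 0.878817, PV = 92.715205
Price P = sum_t PV_t = 103.029572
First compute Macaulay numerator sum_t t * PV_t:
  t * PV_t at t = 1.0000: 5.268199
  t * PV_t at t = 2.0000: 10.092336
  t * PV_t at t = 3.0000: 278.145615
Macaulay duration D = 293.506150 / 103.029572 = 2.848756
Modified duration = D / (1 + y/m) = 2.848756 / (1 + 0.044000) = 2.728694

Answer: Modified duration = 2.7287


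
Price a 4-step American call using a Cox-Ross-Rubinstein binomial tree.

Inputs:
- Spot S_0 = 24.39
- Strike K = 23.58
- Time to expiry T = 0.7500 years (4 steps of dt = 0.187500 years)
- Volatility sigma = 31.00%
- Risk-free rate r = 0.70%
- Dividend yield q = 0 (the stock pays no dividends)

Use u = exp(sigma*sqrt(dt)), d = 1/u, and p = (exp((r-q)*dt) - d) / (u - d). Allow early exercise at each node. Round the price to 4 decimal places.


Answer: Price = V(0,0) = 3.0244

Derivation:
dt = T/N = 0.187500
u = exp(sigma*sqrt(dt)) = 1.143660; d = 1/u = 0.874385
p = (exp((r-q)*dt) - d) / (u - d) = 0.471369
Discount per step: exp(-r*dt) = 0.998688
Stock lattice S(k, i) with i counting down-moves:
  k=0: S(0,0) = 24.3900
  k=1: S(1,0) = 27.8939; S(1,1) = 21.3263
  k=2: S(2,0) = 31.9011; S(2,1) = 24.3900; S(2,2) = 18.6474
  k=3: S(3,0) = 36.4840; S(3,1) = 27.8939; S(3,2) = 21.3263; S(3,3) = 16.3050
  k=4: S(4,0) = 41.7254; S(4,1) = 31.9011; S(4,2) = 24.3900; S(4,3) = 18.6474; S(4,4) = 14.2568
Terminal payoffs V(N, i) = max(S_T - K, 0):
  V(4,0) = 18.145354; V(4,1) = 8.321119; V(4,2) = 0.810000; V(4,3) = 0.000000; V(4,4) = 0.000000
Backward induction: V(k, i) = exp(-r*dt) * [p * V(k+1, i) + (1-p) * V(k+1, i+1)]; then take max(V_cont, immediate exercise) for American.
  V(3,0) = exp(-r*dt) * [p*18.145354 + (1-p)*8.321119] = 12.934973; exercise = 12.904044; V(3,0) = max -> 12.934973
  V(3,1) = exp(-r*dt) * [p*8.321119 + (1-p)*0.810000] = 4.344804; exercise = 4.313876; V(3,1) = max -> 4.344804
  V(3,2) = exp(-r*dt) * [p*0.810000 + (1-p)*0.000000] = 0.381308; exercise = 0.000000; V(3,2) = max -> 0.381308
  V(3,3) = exp(-r*dt) * [p*0.000000 + (1-p)*0.000000] = 0.000000; exercise = 0.000000; V(3,3) = max -> 0.000000
  V(2,0) = exp(-r*dt) * [p*12.934973 + (1-p)*4.344804] = 8.382935; exercise = 8.321119; V(2,0) = max -> 8.382935
  V(2,1) = exp(-r*dt) * [p*4.344804 + (1-p)*0.381308] = 2.246628; exercise = 0.810000; V(2,1) = max -> 2.246628
  V(2,2) = exp(-r*dt) * [p*0.381308 + (1-p)*0.000000] = 0.179501; exercise = 0.000000; V(2,2) = max -> 0.179501
  V(1,0) = exp(-r*dt) * [p*8.382935 + (1-p)*2.246628] = 5.132353; exercise = 4.313876; V(1,0) = max -> 5.132353
  V(1,1) = exp(-r*dt) * [p*2.246628 + (1-p)*0.179501] = 1.152367; exercise = 0.000000; V(1,1) = max -> 1.152367
  V(0,0) = exp(-r*dt) * [p*5.132353 + (1-p)*1.152367] = 3.024438; exercise = 0.810000; V(0,0) = max -> 3.024438


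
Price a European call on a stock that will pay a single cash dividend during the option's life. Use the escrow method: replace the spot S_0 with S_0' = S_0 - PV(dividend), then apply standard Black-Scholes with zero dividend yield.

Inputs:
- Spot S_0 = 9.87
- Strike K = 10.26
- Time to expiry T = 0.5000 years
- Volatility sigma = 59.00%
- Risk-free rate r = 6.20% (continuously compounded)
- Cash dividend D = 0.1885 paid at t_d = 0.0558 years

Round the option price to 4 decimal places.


PV(D) = D * exp(-r * t_d) = 0.1885 * 0.99654638 = 0.18784899
S_0' = S_0 - PV(D) = 9.8700 - 0.18784899 = 9.68215101
d1 = (ln(S_0'/K) + (r + sigma^2/2)*T) / (sigma*sqrt(T)) = 0.14395315
d2 = d1 - sigma*sqrt(T) = -0.27323985
exp(-rT) = 0.96947557
N(d1) = 0.55723127; N(d2) = 0.39233443
C = S_0' * N(d1) - K * exp(-rT) * N(d2) = 9.68215101 * 0.55723127 - 10.2600 * 0.96947557 * 0.39233443 = 1.4927

Answer: Price = 1.4927


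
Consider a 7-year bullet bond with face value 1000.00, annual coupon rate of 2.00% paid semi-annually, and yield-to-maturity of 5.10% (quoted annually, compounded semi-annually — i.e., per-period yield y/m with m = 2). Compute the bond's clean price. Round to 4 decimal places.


Answer: Price = 819.4168

Derivation:
Coupon per period c = face * coupon_rate / m = 10.000000
Periods per year m = 2; per-period yield y/m = 0.025500
Number of cashflows N = 14
Cashflows (t years, CF_t, discount factor 1/(1+y/m)^(m*t), PV):
  t = 0.5000: CF_t = 10.000000, DF = 0.975134, PV = 9.751341
  t = 1.0000: CF_t = 10.000000, DF = 0.950886, PV = 9.508865
  t = 1.5000: CF_t = 10.000000, DF = 0.927242, PV = 9.272418
  t = 2.0000: CF_t = 10.000000, DF = 0.904185, PV = 9.041851
  t = 2.5000: CF_t = 10.000000, DF = 0.881702, PV = 8.817017
  t = 3.0000: CF_t = 10.000000, DF = 0.859777, PV = 8.597774
  t = 3.5000: CF_t = 10.000000, DF = 0.838398, PV = 8.383982
  t = 4.0000: CF_t = 10.000000, DF = 0.817551, PV = 8.175507
  t = 4.5000: CF_t = 10.000000, DF = 0.797222, PV = 7.972215
  t = 5.0000: CF_t = 10.000000, DF = 0.777398, PV = 7.773979
  t = 5.5000: CF_t = 10.000000, DF = 0.758067, PV = 7.580672
  t = 6.0000: CF_t = 10.000000, DF = 0.739217, PV = 7.392171
  t = 6.5000: CF_t = 10.000000, DF = 0.720836, PV = 7.208358
  t = 7.0000: CF_t = 1010.000000, DF = 0.702912, PV = 709.940689
Price P = sum_t PV_t = 819.416839


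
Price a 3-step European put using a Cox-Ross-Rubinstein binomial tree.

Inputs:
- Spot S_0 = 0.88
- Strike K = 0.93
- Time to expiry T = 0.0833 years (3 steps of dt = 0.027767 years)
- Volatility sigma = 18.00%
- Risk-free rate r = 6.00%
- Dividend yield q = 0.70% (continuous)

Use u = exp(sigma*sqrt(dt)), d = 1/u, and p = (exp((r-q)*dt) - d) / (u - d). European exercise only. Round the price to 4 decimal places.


Answer: Price = V(0,0) = 0.0504

Derivation:
dt = T/N = 0.027767
u = exp(sigma*sqrt(dt)) = 1.030448; d = 1/u = 0.970451
p = (exp((r-q)*dt) - d) / (u - d) = 0.517049
Discount per step: exp(-r*dt) = 0.998335
Stock lattice S(k, i) with i counting down-moves:
  k=0: S(0,0) = 0.8800
  k=1: S(1,0) = 0.9068; S(1,1) = 0.8540
  k=2: S(2,0) = 0.9344; S(2,1) = 0.8800; S(2,2) = 0.8288
  k=3: S(3,0) = 0.9629; S(3,1) = 0.9068; S(3,2) = 0.8540; S(3,3) = 0.8043
Terminal payoffs V(N, i) = max(K - S_T, 0):
  V(3,0) = 0.000000; V(3,1) = 0.023205; V(3,2) = 0.076003; V(3,3) = 0.125726
Backward induction: V(k, i) = exp(-r*dt) * [p * V(k+1, i) + (1-p) * V(k+1, i+1)].
  V(2,0) = exp(-r*dt) * [p*0.000000 + (1-p)*0.023205] = 0.011188
  V(2,1) = exp(-r*dt) * [p*0.023205 + (1-p)*0.076003] = 0.048623
  V(2,2) = exp(-r*dt) * [p*0.076003 + (1-p)*0.125726] = 0.099850
  V(1,0) = exp(-r*dt) * [p*0.011188 + (1-p)*0.048623] = 0.029219
  V(1,1) = exp(-r*dt) * [p*0.048623 + (1-p)*0.099850] = 0.073241
  V(0,0) = exp(-r*dt) * [p*0.029219 + (1-p)*0.073241] = 0.050395


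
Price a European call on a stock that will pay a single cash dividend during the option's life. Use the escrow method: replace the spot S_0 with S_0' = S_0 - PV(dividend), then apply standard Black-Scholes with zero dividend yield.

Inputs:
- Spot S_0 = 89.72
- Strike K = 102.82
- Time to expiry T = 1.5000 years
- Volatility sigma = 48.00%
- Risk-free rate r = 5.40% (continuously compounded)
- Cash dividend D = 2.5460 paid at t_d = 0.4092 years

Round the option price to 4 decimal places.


PV(D) = D * exp(-r * t_d) = 2.5460 * 0.97814555 = 2.49035856
S_0' = S_0 - PV(D) = 89.7200 - 2.49035856 = 87.22964144
d1 = (ln(S_0'/K) + (r + sigma^2/2)*T) / (sigma*sqrt(T)) = 0.15201178
d2 = d1 - sigma*sqrt(T) = -0.43586576
exp(-rT) = 0.92219369
N(d1) = 0.56041118; N(d2) = 0.33146707
C = S_0' * N(d1) - K * exp(-rT) * N(d2) = 87.22964144 * 0.56041118 - 102.8200 * 0.92219369 * 0.33146707 = 17.4548

Answer: Price = 17.4548


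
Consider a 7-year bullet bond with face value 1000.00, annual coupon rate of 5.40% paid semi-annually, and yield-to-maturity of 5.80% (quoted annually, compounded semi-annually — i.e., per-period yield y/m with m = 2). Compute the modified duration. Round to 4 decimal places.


Coupon per period c = face * coupon_rate / m = 27.000000
Periods per year m = 2; per-period yield y/m = 0.029000
Number of cashflows N = 14
Cashflows (t years, CF_t, discount factor 1/(1+y/m)^(m*t), PV):
  t = 0.5000: CF_t = 27.000000, DF = 0.971817, PV = 26.239067
  t = 1.0000: CF_t = 27.000000, DF = 0.944429, PV = 25.499579
  t = 1.5000: CF_t = 27.000000, DF = 0.917812, PV = 24.780932
  t = 2.0000: CF_t = 27.000000, DF = 0.891946, PV = 24.082539
  t = 2.5000: CF_t = 27.000000, DF = 0.866808, PV = 23.403828
  t = 3.0000: CF_t = 27.000000, DF = 0.842379, PV = 22.744245
  t = 3.5000: CF_t = 27.000000, DF = 0.818639, PV = 22.103250
  t = 4.0000: CF_t = 27.000000, DF = 0.795567, PV = 21.480321
  t = 4.5000: CF_t = 27.000000, DF = 0.773146, PV = 20.874947
  t = 5.0000: CF_t = 27.000000, DF = 0.751357, PV = 20.286635
  t = 5.5000: CF_t = 27.000000, DF = 0.730182, PV = 19.714903
  t = 6.0000: CF_t = 27.000000, DF = 0.709603, PV = 19.159284
  t = 6.5000: CF_t = 27.000000, DF = 0.689605, PV = 18.619323
  t = 7.0000: CF_t = 1027.000000, DF = 0.670170, PV = 688.264226
Price P = sum_t PV_t = 977.253079
First compute Macaulay numerator sum_t t * PV_t:
  t * PV_t at t = 0.5000: 13.119534
  t * PV_t at t = 1.0000: 25.499579
  t * PV_t at t = 1.5000: 37.171398
  t * PV_t at t = 2.0000: 48.165077
  t * PV_t at t = 2.5000: 58.509569
  t * PV_t at t = 3.0000: 68.232734
  t * PV_t at t = 3.5000: 77.361376
  t * PV_t at t = 4.0000: 85.921284
  t * PV_t at t = 4.5000: 93.937264
  t * PV_t at t = 5.0000: 101.433175
  t * PV_t at t = 5.5000: 108.431966
  t * PV_t at t = 6.0000: 114.955702
  t * PV_t at t = 6.5000: 121.025601
  t * PV_t at t = 7.0000: 4817.849584
Macaulay duration D = 5771.613842 / 977.253079 = 5.905956
Modified duration = D / (1 + y/m) = 5.905956 / (1 + 0.029000) = 5.739510

Answer: Modified duration = 5.7395


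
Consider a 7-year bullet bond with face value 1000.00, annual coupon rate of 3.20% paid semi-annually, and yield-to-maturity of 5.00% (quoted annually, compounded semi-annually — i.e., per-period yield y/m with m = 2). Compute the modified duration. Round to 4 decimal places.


Answer: Modified duration = 6.1256

Derivation:
Coupon per period c = face * coupon_rate / m = 16.000000
Periods per year m = 2; per-period yield y/m = 0.025000
Number of cashflows N = 14
Cashflows (t years, CF_t, discount factor 1/(1+y/m)^(m*t), PV):
  t = 0.5000: CF_t = 16.000000, DF = 0.975610, PV = 15.609756
  t = 1.0000: CF_t = 16.000000, DF = 0.951814, PV = 15.229030
  t = 1.5000: CF_t = 16.000000, DF = 0.928599, PV = 14.857591
  t = 2.0000: CF_t = 16.000000, DF = 0.905951, PV = 14.495210
  t = 2.5000: CF_t = 16.000000, DF = 0.883854, PV = 14.141669
  t = 3.0000: CF_t = 16.000000, DF = 0.862297, PV = 13.796750
  t = 3.5000: CF_t = 16.000000, DF = 0.841265, PV = 13.460244
  t = 4.0000: CF_t = 16.000000, DF = 0.820747, PV = 13.131945
  t = 4.5000: CF_t = 16.000000, DF = 0.800728, PV = 12.811654
  t = 5.0000: CF_t = 16.000000, DF = 0.781198, PV = 12.499174
  t = 5.5000: CF_t = 16.000000, DF = 0.762145, PV = 12.194317
  t = 6.0000: CF_t = 16.000000, DF = 0.743556, PV = 11.896894
  t = 6.5000: CF_t = 16.000000, DF = 0.725420, PV = 11.606726
  t = 7.0000: CF_t = 1016.000000, DF = 0.707727, PV = 719.050831
Price P = sum_t PV_t = 894.781790
First compute Macaulay numerator sum_t t * PV_t:
  t * PV_t at t = 0.5000: 7.804878
  t * PV_t at t = 1.0000: 15.229030
  t * PV_t at t = 1.5000: 22.286386
  t * PV_t at t = 2.0000: 28.990421
  t * PV_t at t = 2.5000: 35.354172
  t * PV_t at t = 3.0000: 41.390250
  t * PV_t at t = 3.5000: 47.110853
  t * PV_t at t = 4.0000: 52.527781
  t * PV_t at t = 4.5000: 57.652442
  t * PV_t at t = 5.0000: 62.495872
  t * PV_t at t = 5.5000: 67.068741
  t * PV_t at t = 6.0000: 71.381365
  t * PV_t at t = 6.5000: 75.443719
  t * PV_t at t = 7.0000: 5033.355816
Macaulay duration D = 5618.091725 / 894.781790 = 6.278728
Modified duration = D / (1 + y/m) = 6.278728 / (1 + 0.025000) = 6.125589


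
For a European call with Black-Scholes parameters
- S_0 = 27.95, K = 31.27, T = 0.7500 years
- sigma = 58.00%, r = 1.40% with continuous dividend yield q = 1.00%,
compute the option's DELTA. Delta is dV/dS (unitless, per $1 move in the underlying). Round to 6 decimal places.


Answer: Delta = 0.509590

Derivation:
d1 = 0.0336615676; d2 = -0.4686331666
phi(d1) = 0.3987163234; exp(-qT) = 0.9925280548; exp(-rT) = 0.9895549326
N(d1) = 0.5134264869
Delta = exp(-qT) * N(d1) = 0.9925280548 * 0.5134264869 = 0.509590


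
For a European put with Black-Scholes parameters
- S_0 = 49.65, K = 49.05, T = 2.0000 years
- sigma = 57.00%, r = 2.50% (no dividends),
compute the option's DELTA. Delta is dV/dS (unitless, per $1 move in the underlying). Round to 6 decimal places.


Answer: Delta = -0.315557

Derivation:
d1 = 0.4801604932; d2 = -0.3259412374
phi(d1) = 0.3555051359; exp(-qT) = 1.0000000000; exp(-rT) = 0.9512294245
N(-d1) = 0.3155566382
Delta = -exp(-qT) * N(-d1) = -1.0000000000 * 0.3155566382 = -0.315557


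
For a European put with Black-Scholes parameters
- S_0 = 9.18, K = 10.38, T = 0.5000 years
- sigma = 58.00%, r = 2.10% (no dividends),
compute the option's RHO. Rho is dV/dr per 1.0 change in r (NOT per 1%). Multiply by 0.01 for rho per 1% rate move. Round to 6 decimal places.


Answer: Rho = -3.513061

Derivation:
d1 = -0.0688909098; d2 = -0.4790128429
phi(d1) = 0.3979967212; exp(-qT) = 1.0000000000; exp(-rT) = 0.9895549326
N(-d2) = 0.6840352539
Rho = -K*T*exp(-rT)*N(-d2) = -10.3800 * 0.5000 * 0.9895549326 * 0.6840352539 = -3.513061


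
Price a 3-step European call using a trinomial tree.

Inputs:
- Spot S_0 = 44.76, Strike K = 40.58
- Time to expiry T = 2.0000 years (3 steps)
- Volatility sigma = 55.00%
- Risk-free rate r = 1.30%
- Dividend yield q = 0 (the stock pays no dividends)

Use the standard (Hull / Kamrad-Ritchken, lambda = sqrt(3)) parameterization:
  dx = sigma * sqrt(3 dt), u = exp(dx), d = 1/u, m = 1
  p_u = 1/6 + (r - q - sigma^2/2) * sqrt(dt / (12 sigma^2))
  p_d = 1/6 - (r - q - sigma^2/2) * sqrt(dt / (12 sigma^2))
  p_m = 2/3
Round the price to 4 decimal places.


dt = T/N = 0.666667; dx = sigma*sqrt(3*dt) = 0.777817
u = exp(dx) = 2.176716; d = 1/u = 0.459408
p_u = 0.107420, p_m = 0.666667, p_d = 0.225914
Discount per step: exp(-r*dt) = 0.991371
Stock lattice S(k, j) with j the centered position index:
  k=0: S(0,+0) = 44.7600
  k=1: S(1,-1) = 20.5631; S(1,+0) = 44.7600; S(1,+1) = 97.4298
  k=2: S(2,-2) = 9.4468; S(2,-1) = 20.5631; S(2,+0) = 44.7600; S(2,+1) = 97.4298; S(2,+2) = 212.0771
  k=3: S(3,-3) = 4.3399; S(3,-2) = 9.4468; S(3,-1) = 20.5631; S(3,+0) = 44.7600; S(3,+1) = 97.4298; S(3,+2) = 212.0771; S(3,+3) = 461.6316
Terminal payoffs V(N, j) = max(S_T - K, 0):
  V(3,-3) = 0.000000; V(3,-2) = 0.000000; V(3,-1) = 0.000000; V(3,+0) = 4.180000; V(3,+1) = 56.849822; V(3,+2) = 171.497082; V(3,+3) = 421.051642
Backward induction: V(k, j) = exp(-r*dt) * [p_u * V(k+1, j+1) + p_m * V(k+1, j) + p_d * V(k+1, j-1)]
  V(2,-2) = exp(-r*dt) * [p_u*0.000000 + p_m*0.000000 + p_d*0.000000] = 0.000000
  V(2,-1) = exp(-r*dt) * [p_u*4.180000 + p_m*0.000000 + p_d*0.000000] = 0.445140
  V(2,+0) = exp(-r*dt) * [p_u*56.849822 + p_m*4.180000 + p_d*0.000000] = 8.816713
  V(2,+1) = exp(-r*dt) * [p_u*171.497082 + p_m*56.849822 + p_d*4.180000] = 56.772199
  V(2,+2) = exp(-r*dt) * [p_u*421.051642 + p_m*171.497082 + p_d*56.849822] = 170.916065
  V(1,-1) = exp(-r*dt) * [p_u*8.816713 + p_m*0.445140 + p_d*0.000000] = 1.233115
  V(1,+0) = exp(-r*dt) * [p_u*56.772199 + p_m*8.816713 + p_d*0.445140] = 11.972610
  V(1,+1) = exp(-r*dt) * [p_u*170.916065 + p_m*56.772199 + p_d*8.816713] = 57.697481
  V(0,+0) = exp(-r*dt) * [p_u*57.697481 + p_m*11.972610 + p_d*1.233115] = 14.333401

Answer: Price = V(0,0) = 14.3334


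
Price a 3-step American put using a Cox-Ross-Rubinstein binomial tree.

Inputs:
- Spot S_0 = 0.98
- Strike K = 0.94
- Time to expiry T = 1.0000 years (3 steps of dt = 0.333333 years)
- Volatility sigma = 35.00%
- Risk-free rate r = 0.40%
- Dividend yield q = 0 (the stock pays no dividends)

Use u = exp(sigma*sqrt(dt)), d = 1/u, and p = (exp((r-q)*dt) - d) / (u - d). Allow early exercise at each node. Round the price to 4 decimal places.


dt = T/N = 0.333333
u = exp(sigma*sqrt(dt)) = 1.223937; d = 1/u = 0.817036
p = (exp((r-q)*dt) - d) / (u - d) = 0.452932
Discount per step: exp(-r*dt) = 0.998668
Stock lattice S(k, i) with i counting down-moves:
  k=0: S(0,0) = 0.9800
  k=1: S(1,0) = 1.1995; S(1,1) = 0.8007
  k=2: S(2,0) = 1.4681; S(2,1) = 0.9800; S(2,2) = 0.6542
  k=3: S(3,0) = 1.7968; S(3,1) = 1.1995; S(3,2) = 0.8007; S(3,3) = 0.5345
Terminal payoffs V(N, i) = max(K - S_T, 0):
  V(3,0) = 0.000000; V(3,1) = 0.000000; V(3,2) = 0.139305; V(3,3) = 0.405498
Backward induction: V(k, i) = exp(-r*dt) * [p * V(k+1, i) + (1-p) * V(k+1, i+1)]; then take max(V_cont, immediate exercise) for American.
  V(2,0) = exp(-r*dt) * [p*0.000000 + (1-p)*0.000000] = 0.000000; exercise = 0.000000; V(2,0) = max -> 0.000000
  V(2,1) = exp(-r*dt) * [p*0.000000 + (1-p)*0.139305] = 0.076108; exercise = 0.000000; V(2,1) = max -> 0.076108
  V(2,2) = exp(-r*dt) * [p*0.139305 + (1-p)*0.405498] = 0.284551; exercise = 0.285804; V(2,2) = max -> 0.285804
  V(1,0) = exp(-r*dt) * [p*0.000000 + (1-p)*0.076108] = 0.041581; exercise = 0.000000; V(1,0) = max -> 0.041581
  V(1,1) = exp(-r*dt) * [p*0.076108 + (1-p)*0.285804] = 0.190571; exercise = 0.139305; V(1,1) = max -> 0.190571
  V(0,0) = exp(-r*dt) * [p*0.041581 + (1-p)*0.190571] = 0.122925; exercise = 0.000000; V(0,0) = max -> 0.122925

Answer: Price = V(0,0) = 0.1229


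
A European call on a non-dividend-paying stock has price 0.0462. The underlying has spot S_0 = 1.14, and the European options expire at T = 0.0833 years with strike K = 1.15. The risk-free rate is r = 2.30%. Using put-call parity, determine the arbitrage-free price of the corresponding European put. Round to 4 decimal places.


Answer: Put price = 0.0540

Derivation:
Put-call parity: C - P = S_0 * exp(-qT) - K * exp(-rT).
S_0 * exp(-qT) = 1.1400 * 1.00000000 = 1.14000000
K * exp(-rT) = 1.1500 * 0.99808593 = 1.14779882
P = C - S*exp(-qT) + K*exp(-rT)
P = 0.0462 - 1.14000000 + 1.14779882 = 0.0540


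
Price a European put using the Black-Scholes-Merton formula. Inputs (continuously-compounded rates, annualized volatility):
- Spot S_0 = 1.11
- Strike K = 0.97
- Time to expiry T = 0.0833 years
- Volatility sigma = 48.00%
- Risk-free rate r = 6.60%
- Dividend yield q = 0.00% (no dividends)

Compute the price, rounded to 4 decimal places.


Answer: Price = 0.0116

Derivation:
d1 = (ln(S/K) + (r - q + 0.5*sigma^2) * T) / (sigma * sqrt(T)) = 1.08212165
d2 = d1 - sigma * sqrt(T) = 0.94358530
exp(-rT) = 0.99451729; exp(-qT) = 1.00000000
P = K * exp(-rT) * N(-d2) - S_0 * exp(-qT) * N(-d1)
N(-d1) = 0.13959924; N(-d2) = 0.17269080
P = 0.9700 * 0.99451729 * 0.17269080 - 1.1100 * 1.00000000 * 0.13959924 = 0.0116


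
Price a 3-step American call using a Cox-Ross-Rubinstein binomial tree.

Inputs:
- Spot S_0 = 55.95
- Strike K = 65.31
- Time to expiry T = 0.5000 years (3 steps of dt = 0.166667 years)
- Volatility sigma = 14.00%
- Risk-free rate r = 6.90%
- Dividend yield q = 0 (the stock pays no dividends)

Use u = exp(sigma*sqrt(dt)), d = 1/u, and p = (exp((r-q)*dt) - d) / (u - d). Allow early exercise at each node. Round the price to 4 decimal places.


dt = T/N = 0.166667
u = exp(sigma*sqrt(dt)) = 1.058820; d = 1/u = 0.944448
p = (exp((r-q)*dt) - d) / (u - d) = 0.586845
Discount per step: exp(-r*dt) = 0.988566
Stock lattice S(k, i) with i counting down-moves:
  k=0: S(0,0) = 55.9500
  k=1: S(1,0) = 59.2410; S(1,1) = 52.8419
  k=2: S(2,0) = 62.7255; S(2,1) = 55.9500; S(2,2) = 49.9064
  k=3: S(3,0) = 66.4150; S(3,1) = 59.2410; S(3,2) = 52.8419; S(3,3) = 47.1340
Terminal payoffs V(N, i) = max(S_T - K, 0):
  V(3,0) = 1.104986; V(3,1) = 0.000000; V(3,2) = 0.000000; V(3,3) = 0.000000
Backward induction: V(k, i) = exp(-r*dt) * [p * V(k+1, i) + (1-p) * V(k+1, i+1)]; then take max(V_cont, immediate exercise) for American.
  V(2,0) = exp(-r*dt) * [p*1.104986 + (1-p)*0.000000] = 0.641041; exercise = 0.000000; V(2,0) = max -> 0.641041
  V(2,1) = exp(-r*dt) * [p*0.000000 + (1-p)*0.000000] = 0.000000; exercise = 0.000000; V(2,1) = max -> 0.000000
  V(2,2) = exp(-r*dt) * [p*0.000000 + (1-p)*0.000000] = 0.000000; exercise = 0.000000; V(2,2) = max -> 0.000000
  V(1,0) = exp(-r*dt) * [p*0.641041 + (1-p)*0.000000] = 0.371890; exercise = 0.000000; V(1,0) = max -> 0.371890
  V(1,1) = exp(-r*dt) * [p*0.000000 + (1-p)*0.000000] = 0.000000; exercise = 0.000000; V(1,1) = max -> 0.000000
  V(0,0) = exp(-r*dt) * [p*0.371890 + (1-p)*0.000000] = 0.215746; exercise = 0.000000; V(0,0) = max -> 0.215746

Answer: Price = V(0,0) = 0.2157
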